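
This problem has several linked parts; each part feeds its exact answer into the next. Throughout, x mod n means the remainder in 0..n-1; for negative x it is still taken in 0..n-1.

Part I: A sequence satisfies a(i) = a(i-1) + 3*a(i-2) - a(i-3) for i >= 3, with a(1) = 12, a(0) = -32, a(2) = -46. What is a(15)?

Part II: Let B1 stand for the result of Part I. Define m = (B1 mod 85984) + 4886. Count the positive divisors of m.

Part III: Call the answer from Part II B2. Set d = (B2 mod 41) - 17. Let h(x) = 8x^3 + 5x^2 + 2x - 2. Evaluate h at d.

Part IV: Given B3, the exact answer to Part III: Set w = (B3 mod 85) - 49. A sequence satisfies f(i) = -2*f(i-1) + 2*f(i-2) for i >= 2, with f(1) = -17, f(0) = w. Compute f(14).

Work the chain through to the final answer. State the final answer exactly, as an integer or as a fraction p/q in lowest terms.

Part I: a(3) = 1*(-46) + 3*(12) - 1*(-32) = 22; iterating: a(3)=22, a(4)=-128, a(5)=-16, a(6)=-422, a(7)=-342, a(8)=-1592, a(9)=-2196, a(10)=-6630, a(11)=-11626, a(12)=-29320, a(13)=-57568, a(14)=-133902, a(15)=-277286; answer -277286
Part II: B1 = -277286; m = 71536; 71536 = 2^4 * 17 * 263; number of divisors = (4+1) * (1+1) * (1+1) = 20; answer 20
Part III: B2 = 20; d = 3; 8*(3)^3 + 5*(3)^2 + 2*(3)^1 - 2 = (216) + (45) + (6) + (-2) = 265; answer 265
Part IV: B3 = 265; w = -39; f(2) = -2*(-17) + 2*(-39) = -44; iterating: f(2)=-44, f(3)=54, f(4)=-196, f(5)=500, f(6)=-1392, f(7)=3784, f(8)=-10352, f(9)=28272, f(10)=-77248, f(11)=211040, f(12)=-576576, f(13)=1575232, f(14)=-4303616; answer -4303616

-4303616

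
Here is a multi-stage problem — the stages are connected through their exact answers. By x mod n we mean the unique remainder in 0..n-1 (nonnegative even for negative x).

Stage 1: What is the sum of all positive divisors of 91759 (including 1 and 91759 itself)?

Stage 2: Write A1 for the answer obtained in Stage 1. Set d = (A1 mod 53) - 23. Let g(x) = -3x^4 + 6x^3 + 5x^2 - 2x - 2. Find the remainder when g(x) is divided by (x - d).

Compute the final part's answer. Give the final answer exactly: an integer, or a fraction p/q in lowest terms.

Stage 1: 91759 = 89 * 1031; sigma = (1 + 89) * (1 + 1031) = 90 * 1032 = 92880; answer 92880
Stage 2: A1 = 92880; d = 1; remainder = value at the root: -3*(1)^4 + 6*(1)^3 + 5*(1)^2 - 2*(1)^1 - 2 = (-3) + (6) + (5) + (-2) + (-2) = 4; answer 4

4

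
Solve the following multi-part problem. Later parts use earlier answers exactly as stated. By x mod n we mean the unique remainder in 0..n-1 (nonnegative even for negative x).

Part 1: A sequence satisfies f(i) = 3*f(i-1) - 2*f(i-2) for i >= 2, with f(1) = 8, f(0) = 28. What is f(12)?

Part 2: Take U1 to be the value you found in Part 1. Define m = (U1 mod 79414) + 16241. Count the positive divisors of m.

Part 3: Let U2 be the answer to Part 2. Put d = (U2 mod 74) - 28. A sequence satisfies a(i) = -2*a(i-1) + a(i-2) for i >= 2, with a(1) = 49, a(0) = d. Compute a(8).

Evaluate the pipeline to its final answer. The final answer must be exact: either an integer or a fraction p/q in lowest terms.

-23372

Part 1: f(2) = 3*(8) - 2*(28) = -32; iterating: f(2)=-32, f(3)=-112, f(4)=-272, f(5)=-592, f(6)=-1232, f(7)=-2512, f(8)=-5072, f(9)=-10192, f(10)=-20432, f(11)=-40912, f(12)=-81872; answer -81872
Part 2: U1 = -81872; m = 93197; 93197 = 13 * 67 * 107; number of divisors = (1+1) * (1+1) * (1+1) = 8; answer 8
Part 3: U2 = 8; d = -20; a(2) = -2*(49) + 1*(-20) = -118; iterating: a(2)=-118, a(3)=285, a(4)=-688, a(5)=1661, a(6)=-4010, a(7)=9681, a(8)=-23372; answer -23372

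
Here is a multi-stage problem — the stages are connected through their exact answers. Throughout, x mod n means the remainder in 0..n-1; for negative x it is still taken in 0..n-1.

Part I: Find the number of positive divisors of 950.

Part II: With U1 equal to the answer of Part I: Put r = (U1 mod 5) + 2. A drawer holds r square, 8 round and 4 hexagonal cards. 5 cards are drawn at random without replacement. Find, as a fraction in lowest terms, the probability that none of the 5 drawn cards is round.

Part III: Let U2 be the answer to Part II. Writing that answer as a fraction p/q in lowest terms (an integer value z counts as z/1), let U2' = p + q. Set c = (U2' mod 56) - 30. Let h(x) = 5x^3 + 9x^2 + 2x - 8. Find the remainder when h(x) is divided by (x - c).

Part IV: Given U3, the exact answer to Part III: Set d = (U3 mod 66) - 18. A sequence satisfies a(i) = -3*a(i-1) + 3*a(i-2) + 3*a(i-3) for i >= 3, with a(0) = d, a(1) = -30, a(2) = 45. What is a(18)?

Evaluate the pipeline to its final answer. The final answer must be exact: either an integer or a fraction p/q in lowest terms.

Part I: 950 = 2 * 5^2 * 19; number of divisors = (1+1) * (2+1) * (1+1) = 12; answer 12
Part II: U1 = 12; r = 4; total draws C(16,5) = 4368; favorable C(8,5) = 56; P = 1/78; answer 1/78
Part III: U2 = 1/78; threaded value p + q = 79; c = -7; remainder = value at the root: 5*(-7)^3 + 9*(-7)^2 + 2*(-7)^1 - 8 = (-1715) + (441) + (-14) + (-8) = -1296; answer -1296
Part IV: U3 = -1296; d = 6; a(3) = -3*(45) + 3*(-30) + 3*(6) = -207; iterating: a(3)=-207, a(4)=666, a(5)=-2484, a(6)=8829, a(7)=-31941, a(8)=114858, a(9)=-413910, a(10)=1490481, a(11)=-5368599, a(12)=19335510, a(13)=-69640884, a(14)=250823385, a(15)=-903386277, a(16)=3253706334, a(17)=-11718807678, a(18)=42207383205; answer 42207383205

42207383205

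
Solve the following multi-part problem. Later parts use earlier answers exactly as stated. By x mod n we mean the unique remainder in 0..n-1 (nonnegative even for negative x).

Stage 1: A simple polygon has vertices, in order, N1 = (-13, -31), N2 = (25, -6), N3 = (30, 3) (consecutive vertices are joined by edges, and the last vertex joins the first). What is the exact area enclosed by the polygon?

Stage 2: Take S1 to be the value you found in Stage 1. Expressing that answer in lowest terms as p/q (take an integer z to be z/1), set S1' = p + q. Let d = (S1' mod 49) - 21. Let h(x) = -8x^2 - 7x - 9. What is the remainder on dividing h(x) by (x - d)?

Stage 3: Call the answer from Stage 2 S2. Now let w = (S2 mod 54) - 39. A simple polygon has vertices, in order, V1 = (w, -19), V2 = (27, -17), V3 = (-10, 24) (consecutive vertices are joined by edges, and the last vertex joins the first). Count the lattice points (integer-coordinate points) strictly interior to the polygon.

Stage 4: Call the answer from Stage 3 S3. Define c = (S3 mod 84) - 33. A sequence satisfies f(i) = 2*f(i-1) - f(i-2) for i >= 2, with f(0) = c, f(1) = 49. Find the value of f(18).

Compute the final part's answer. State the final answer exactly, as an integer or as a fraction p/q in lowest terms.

Stage 1: cross terms: (-13*-6 - 25*-31)=853, (25*3 - 30*-6)=255, (30*-31 - -13*3)=-891; twice the area = |217| = 217; area = 217/2; answer 217/2
Stage 2: S1 = 217/2; threaded value p + q = 219; d = 2; remainder = value at the root: -8*(2)^2 - 7*(2)^1 - 9 = (-32) + (-14) + (-9) = -55; answer -55
Stage 3: S2 = -55; w = 14; cross terms: (14*-17 - 27*-19)=275, (27*24 - -10*-17)=478, (-10*-19 - 14*24)=-146; twice the area = |607| = 607; area = 607/2; boundary points = 1 + 1 + 1 = 3; strictly interior points = area - boundary/2 + 1 = 303; answer 303
Stage 4: S3 = 303; c = 18; f(2) = 2*(49) - 1*(18) = 80; iterating: f(2)=80, f(3)=111, f(4)=142, f(5)=173, f(6)=204, f(7)=235, f(8)=266, f(9)=297, f(10)=328, f(11)=359, f(12)=390, f(13)=421, f(14)=452, f(15)=483, f(16)=514, f(17)=545, f(18)=576; answer 576

576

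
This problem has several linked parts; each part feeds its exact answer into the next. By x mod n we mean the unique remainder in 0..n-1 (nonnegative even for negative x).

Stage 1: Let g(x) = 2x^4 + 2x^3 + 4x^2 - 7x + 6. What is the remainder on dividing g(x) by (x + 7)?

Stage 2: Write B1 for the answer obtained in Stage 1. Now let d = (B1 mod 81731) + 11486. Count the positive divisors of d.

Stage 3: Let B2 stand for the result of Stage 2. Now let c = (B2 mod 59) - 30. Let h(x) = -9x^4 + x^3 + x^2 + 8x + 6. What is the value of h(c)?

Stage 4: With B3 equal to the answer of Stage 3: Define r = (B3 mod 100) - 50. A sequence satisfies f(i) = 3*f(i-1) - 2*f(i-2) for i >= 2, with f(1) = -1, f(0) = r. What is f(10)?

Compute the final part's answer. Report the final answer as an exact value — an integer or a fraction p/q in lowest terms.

Stage 1: remainder = value at the root: 2*(-7)^4 + 2*(-7)^3 + 4*(-7)^2 - 7*(-7)^1 + 6 = (4802) + (-686) + (196) + (49) + (6) = 4367; answer 4367
Stage 2: B1 = 4367; d = 15853; 15853 = 83 * 191; number of divisors = (1+1) * (1+1) = 4; answer 4
Stage 3: B2 = 4; c = -26; -9*(-26)^4 + 1*(-26)^3 + 1*(-26)^2 + 8*(-26)^1 + 6 = (-4112784) + (-17576) + (676) + (-208) + (6) = -4129886; answer -4129886
Stage 4: B3 = -4129886; r = -36; f(2) = 3*(-1) - 2*(-36) = 69; iterating: f(2)=69, f(3)=209, f(4)=489, f(5)=1049, f(6)=2169, f(7)=4409, f(8)=8889, f(9)=17849, f(10)=35769; answer 35769

35769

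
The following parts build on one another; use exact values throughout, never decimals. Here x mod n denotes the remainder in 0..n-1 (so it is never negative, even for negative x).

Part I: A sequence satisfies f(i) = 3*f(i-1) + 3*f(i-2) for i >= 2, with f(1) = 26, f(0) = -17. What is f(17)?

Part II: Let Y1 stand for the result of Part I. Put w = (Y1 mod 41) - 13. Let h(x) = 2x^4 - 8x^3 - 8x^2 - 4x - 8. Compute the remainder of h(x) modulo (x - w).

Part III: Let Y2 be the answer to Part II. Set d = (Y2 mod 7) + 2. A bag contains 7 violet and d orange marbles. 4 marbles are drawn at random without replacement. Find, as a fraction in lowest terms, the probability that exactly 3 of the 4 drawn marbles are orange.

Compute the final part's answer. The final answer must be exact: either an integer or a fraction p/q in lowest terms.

Part I: f(2) = 3*(26) + 3*(-17) = 27; iterating: f(2)=27, f(3)=159, f(4)=558, f(5)=2151, f(6)=8127, f(7)=30834, f(8)=116883, f(9)=443151, f(10)=1680102, f(11)=6369759, f(12)=24149583, f(13)=91558026, f(14)=347122827, f(15)=1316042559, f(16)=4989496158, f(17)=18916616151; answer 18916616151
Part II: Y1 = 18916616151; w = 17; remainder = value at the root: 2*(17)^4 - 8*(17)^3 - 8*(17)^2 - 4*(17)^1 - 8 = (167042) + (-39304) + (-2312) + (-68) + (-8) = 125350; answer 125350
Part III: Y2 = 125350; d = 3; total draws C(10,4) = 210; favorable C(3,3)*C(7,1) = 7; P = 1/30; answer 1/30

1/30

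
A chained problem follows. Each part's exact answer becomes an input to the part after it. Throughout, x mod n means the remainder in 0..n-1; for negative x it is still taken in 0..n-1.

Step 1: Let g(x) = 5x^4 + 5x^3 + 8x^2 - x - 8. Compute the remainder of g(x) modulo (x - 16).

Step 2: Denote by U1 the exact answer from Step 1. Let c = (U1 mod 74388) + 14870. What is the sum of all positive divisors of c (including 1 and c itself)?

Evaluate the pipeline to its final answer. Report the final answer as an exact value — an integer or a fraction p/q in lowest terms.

101256

Step 1: remainder = value at the root: 5*(16)^4 + 5*(16)^3 + 8*(16)^2 - 1*(16)^1 - 8 = (327680) + (20480) + (2048) + (-16) + (-8) = 350184; answer 350184
Step 2: U1 = 350184; c = 67502; 67502 = 2 * 33751; sigma = (1 + 2) * (1 + 33751) = 3 * 33752 = 101256; answer 101256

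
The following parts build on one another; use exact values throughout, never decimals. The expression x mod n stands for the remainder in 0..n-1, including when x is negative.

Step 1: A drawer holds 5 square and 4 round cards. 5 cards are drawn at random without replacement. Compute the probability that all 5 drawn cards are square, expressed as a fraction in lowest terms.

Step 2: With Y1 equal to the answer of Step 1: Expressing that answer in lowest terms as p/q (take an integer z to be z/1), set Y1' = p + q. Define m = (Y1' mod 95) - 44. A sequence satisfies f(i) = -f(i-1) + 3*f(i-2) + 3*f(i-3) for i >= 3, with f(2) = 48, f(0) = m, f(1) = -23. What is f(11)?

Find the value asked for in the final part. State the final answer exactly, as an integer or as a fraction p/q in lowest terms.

-15753

Step 1: total draws C(9,5) = 126; favorable C(5,5) = 1; P = 1/126; answer 1/126
Step 2: Y1 = 1/126; threaded value p + q = 127; m = -12; f(3) = -1*(48) + 3*(-23) + 3*(-12) = -153; iterating: f(3)=-153, f(4)=228, f(5)=-543, f(6)=768, f(7)=-1713, f(8)=2388, f(9)=-5223, f(10)=7248, f(11)=-15753; answer -15753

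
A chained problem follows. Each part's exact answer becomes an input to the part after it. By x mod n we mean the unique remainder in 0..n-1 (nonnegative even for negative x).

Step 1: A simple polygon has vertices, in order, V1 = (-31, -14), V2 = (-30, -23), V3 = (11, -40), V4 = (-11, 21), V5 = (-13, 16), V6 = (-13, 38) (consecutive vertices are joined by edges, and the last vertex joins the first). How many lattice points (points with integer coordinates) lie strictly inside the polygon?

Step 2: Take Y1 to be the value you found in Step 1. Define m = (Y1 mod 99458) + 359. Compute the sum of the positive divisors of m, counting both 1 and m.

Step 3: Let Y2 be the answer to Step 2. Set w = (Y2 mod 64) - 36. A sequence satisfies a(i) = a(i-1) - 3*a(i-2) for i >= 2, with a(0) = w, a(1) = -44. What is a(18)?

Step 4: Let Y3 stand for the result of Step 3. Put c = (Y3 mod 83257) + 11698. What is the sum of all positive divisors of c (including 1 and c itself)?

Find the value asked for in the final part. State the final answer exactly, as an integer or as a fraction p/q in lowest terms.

55936

Step 1: cross terms: (-31*-23 - -30*-14)=293, (-30*-40 - 11*-23)=1453, (11*21 - -11*-40)=-209, (-11*16 - -13*21)=97, (-13*38 - -13*16)=-286, (-13*-14 - -31*38)=1360; twice the area = |2708| = 2708; area = 1354; boundary points = 1 + 1 + 1 + 1 + 22 + 2 = 28; strictly interior points = area - boundary/2 + 1 = 1341; answer 1341
Step 2: Y1 = 1341; m = 1700; 1700 = 2^2 * 5^2 * 17; sigma = (1 + 2 + 4) * (1 + 5 + 25) * (1 + 17) = 7 * 31 * 18 = 3906; answer 3906
Step 3: Y2 = 3906; w = -34; a(2) = 1*(-44) - 3*(-34) = 58; iterating: a(2)=58, a(3)=190, a(4)=16, a(5)=-554, a(6)=-602, a(7)=1060, a(8)=2866, a(9)=-314, a(10)=-8912, a(11)=-7970, a(12)=18766, a(13)=42676, a(14)=-13622, a(15)=-141650, a(16)=-100784, a(17)=324166, a(18)=626518; answer 626518
Step 4: Y3 = 626518; c = 55417; 55417 = 151 * 367; sigma = (1 + 151) * (1 + 367) = 152 * 368 = 55936; answer 55936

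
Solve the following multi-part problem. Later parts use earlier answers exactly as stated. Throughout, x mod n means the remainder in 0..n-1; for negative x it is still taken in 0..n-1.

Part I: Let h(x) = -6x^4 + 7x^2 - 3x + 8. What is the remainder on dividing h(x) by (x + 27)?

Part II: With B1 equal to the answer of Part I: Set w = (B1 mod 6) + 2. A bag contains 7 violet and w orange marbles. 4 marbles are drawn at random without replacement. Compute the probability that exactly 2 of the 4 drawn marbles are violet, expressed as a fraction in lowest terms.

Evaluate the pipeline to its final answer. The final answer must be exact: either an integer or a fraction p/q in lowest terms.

21/55

Part I: remainder = value at the root: -6*(-27)^4 + 7*(-27)^2 - 3*(-27)^1 + 8 = (-3188646) + (5103) + (81) + (8) = -3183454; answer -3183454
Part II: B1 = -3183454; w = 4; total draws C(11,4) = 330; favorable C(7,2)*C(4,2) = 126; P = 21/55; answer 21/55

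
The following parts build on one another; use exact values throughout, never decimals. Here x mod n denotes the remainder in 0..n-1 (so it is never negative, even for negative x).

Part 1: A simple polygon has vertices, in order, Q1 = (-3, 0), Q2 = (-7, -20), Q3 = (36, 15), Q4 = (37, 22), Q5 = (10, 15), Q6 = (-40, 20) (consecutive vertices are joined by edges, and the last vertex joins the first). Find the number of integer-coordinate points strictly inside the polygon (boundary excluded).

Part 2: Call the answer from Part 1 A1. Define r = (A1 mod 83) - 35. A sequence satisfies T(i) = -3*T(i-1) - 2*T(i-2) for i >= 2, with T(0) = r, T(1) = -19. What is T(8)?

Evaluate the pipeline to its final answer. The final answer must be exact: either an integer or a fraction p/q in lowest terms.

Part 1: cross terms: (-3*-20 - -7*0)=60, (-7*15 - 36*-20)=615, (36*22 - 37*15)=237, (37*15 - 10*22)=335, (10*20 - -40*15)=800, (-40*0 - -3*20)=60; twice the area = |2107| = 2107; area = 2107/2; boundary points = 4 + 1 + 1 + 1 + 5 + 1 = 13; strictly interior points = area - boundary/2 + 1 = 1048; answer 1048
Part 2: A1 = 1048; r = 17; T(2) = -3*(-19) - 2*(17) = 23; iterating: T(2)=23, T(3)=-31, T(4)=47, T(5)=-79, T(6)=143, T(7)=-271, T(8)=527; answer 527

527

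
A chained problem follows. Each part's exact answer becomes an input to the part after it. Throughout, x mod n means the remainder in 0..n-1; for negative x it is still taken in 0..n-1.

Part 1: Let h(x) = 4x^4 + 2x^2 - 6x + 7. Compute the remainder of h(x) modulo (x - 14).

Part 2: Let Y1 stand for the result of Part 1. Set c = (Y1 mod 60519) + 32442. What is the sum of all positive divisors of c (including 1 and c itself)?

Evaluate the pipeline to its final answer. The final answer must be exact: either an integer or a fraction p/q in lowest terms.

65968

Part 1: remainder = value at the root: 4*(14)^4 + 2*(14)^2 - 6*(14)^1 + 7 = (153664) + (392) + (-84) + (7) = 153979; answer 153979
Part 2: Y1 = 153979; c = 65383; 65383 = 151 * 433; sigma = (1 + 151) * (1 + 433) = 152 * 434 = 65968; answer 65968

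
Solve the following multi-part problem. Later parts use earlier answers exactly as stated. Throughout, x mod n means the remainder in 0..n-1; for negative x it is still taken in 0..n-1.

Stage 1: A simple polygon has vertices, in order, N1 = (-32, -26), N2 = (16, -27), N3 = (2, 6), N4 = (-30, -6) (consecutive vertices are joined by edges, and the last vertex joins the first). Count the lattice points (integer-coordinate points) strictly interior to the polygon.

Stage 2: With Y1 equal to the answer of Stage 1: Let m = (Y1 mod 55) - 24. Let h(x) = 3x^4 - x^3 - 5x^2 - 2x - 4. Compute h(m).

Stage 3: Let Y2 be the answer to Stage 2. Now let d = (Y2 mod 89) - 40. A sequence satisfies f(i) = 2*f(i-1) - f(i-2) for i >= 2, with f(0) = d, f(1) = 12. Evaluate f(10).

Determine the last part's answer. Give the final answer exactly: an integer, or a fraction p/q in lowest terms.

Stage 1: cross terms: (-32*-27 - 16*-26)=1280, (16*6 - 2*-27)=150, (2*-6 - -30*6)=168, (-30*-26 - -32*-6)=588; twice the area = |2186| = 2186; area = 1093; boundary points = 1 + 1 + 4 + 2 = 8; strictly interior points = area - boundary/2 + 1 = 1090; answer 1090
Stage 2: Y1 = 1090; m = 21; 3*(21)^4 - 1*(21)^3 - 5*(21)^2 - 2*(21)^1 - 4 = (583443) + (-9261) + (-2205) + (-42) + (-4) = 571931; answer 571931
Stage 3: Y2 = 571931; d = -23; f(2) = 2*(12) - 1*(-23) = 47; iterating: f(2)=47, f(3)=82, f(4)=117, f(5)=152, f(6)=187, f(7)=222, f(8)=257, f(9)=292, f(10)=327; answer 327

327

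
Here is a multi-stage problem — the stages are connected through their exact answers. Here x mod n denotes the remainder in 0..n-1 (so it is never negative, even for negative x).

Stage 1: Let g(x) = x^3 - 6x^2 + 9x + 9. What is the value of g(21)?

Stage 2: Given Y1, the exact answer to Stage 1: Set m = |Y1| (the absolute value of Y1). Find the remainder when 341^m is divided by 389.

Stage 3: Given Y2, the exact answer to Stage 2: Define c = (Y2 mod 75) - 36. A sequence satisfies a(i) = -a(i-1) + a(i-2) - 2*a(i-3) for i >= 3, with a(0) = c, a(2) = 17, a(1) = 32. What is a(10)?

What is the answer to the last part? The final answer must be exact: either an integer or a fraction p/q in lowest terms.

552

Stage 1: 1*(21)^3 - 6*(21)^2 + 9*(21)^1 + 9 = (9261) + (-2646) + (189) + (9) = 6813; answer 6813
Stage 2: Y1 = 6813; m = 6813; squarings mod 389: 341^1=341, 341^2=359, 341^4=122, 341^8=102, 341^16=290, 341^32=76, 341^64=330, 341^128=369, 341^256=11, 341^512=121, 341^1024=248, 341^2048=42, 341^4096=208; 341^6813 = 341^1 * 341^4 * 341^8 * 341^16 * 341^128 * 341^512 * 341^2048 * 341^4096 = 130 (mod 389); answer 130
Stage 3: Y2 = 130; c = 19; a(3) = -1*(17) + 1*(32) - 2*(19) = -23; iterating: a(3)=-23, a(4)=-24, a(5)=-33, a(6)=55, a(7)=-40, a(8)=161, a(9)=-311, a(10)=552; answer 552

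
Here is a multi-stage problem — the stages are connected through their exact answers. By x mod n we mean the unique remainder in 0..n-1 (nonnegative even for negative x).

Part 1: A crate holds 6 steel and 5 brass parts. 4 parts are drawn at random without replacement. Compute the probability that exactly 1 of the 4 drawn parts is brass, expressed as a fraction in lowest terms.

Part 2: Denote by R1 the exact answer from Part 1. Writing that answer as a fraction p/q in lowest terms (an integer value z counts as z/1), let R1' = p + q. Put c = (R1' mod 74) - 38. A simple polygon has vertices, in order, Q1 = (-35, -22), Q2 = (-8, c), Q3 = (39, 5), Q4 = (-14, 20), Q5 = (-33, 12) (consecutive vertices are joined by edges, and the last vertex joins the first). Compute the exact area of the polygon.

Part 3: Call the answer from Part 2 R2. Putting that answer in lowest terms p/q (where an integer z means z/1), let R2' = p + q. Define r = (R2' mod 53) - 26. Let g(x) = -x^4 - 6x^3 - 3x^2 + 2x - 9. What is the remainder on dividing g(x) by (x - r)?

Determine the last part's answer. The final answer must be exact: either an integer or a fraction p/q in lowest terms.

Part 1: total draws C(11,4) = 330; favorable C(5,1)*C(6,3) = 100; P = 10/33; answer 10/33
Part 2: R1 = 10/33; threaded value p + q = 43; c = 5; cross terms: (-35*5 - -8*-22)=-351, (-8*5 - 39*5)=-235, (39*20 - -14*5)=850, (-14*12 - -33*20)=492, (-33*-22 - -35*12)=1146; twice the area = |1902| = 1902; area = 951; answer 951
Part 3: R2 = 951; threaded value p + q = 952; r = 25; remainder = value at the root: -1*(25)^4 - 6*(25)^3 - 3*(25)^2 + 2*(25)^1 - 9 = (-390625) + (-93750) + (-1875) + (50) + (-9) = -486209; answer -486209

-486209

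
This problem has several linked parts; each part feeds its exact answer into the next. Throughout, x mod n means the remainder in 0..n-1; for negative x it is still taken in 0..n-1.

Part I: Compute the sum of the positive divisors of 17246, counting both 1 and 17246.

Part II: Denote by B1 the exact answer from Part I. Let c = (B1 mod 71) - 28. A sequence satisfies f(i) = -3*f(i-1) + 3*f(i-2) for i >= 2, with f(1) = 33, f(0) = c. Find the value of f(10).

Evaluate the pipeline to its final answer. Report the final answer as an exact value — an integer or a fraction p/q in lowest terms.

-4418469

Part I: 17246 = 2 * 8623; sigma = (1 + 2) * (1 + 8623) = 3 * 8624 = 25872; answer 25872
Part II: B1 = 25872; c = 0; f(2) = -3*(33) + 3*(0) = -99; iterating: f(2)=-99, f(3)=396, f(4)=-1485, f(5)=5643, f(6)=-21384, f(7)=81081, f(8)=-307395, f(9)=1165428, f(10)=-4418469; answer -4418469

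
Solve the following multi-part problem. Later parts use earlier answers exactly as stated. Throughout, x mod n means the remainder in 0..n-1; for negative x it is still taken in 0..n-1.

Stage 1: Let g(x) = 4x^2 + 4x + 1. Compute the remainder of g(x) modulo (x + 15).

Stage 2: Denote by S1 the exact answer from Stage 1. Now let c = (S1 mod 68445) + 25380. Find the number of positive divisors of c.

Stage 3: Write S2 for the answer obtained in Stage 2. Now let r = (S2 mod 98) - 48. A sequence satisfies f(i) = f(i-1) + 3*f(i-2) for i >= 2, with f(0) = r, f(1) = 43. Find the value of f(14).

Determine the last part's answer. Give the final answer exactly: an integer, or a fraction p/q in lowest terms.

Stage 1: remainder = value at the root: 4*(-15)^2 + 4*(-15)^1 + 1 = (900) + (-60) + (1) = 841; answer 841
Stage 2: S1 = 841; c = 26221; 26221 = 13 * 2017; number of divisors = (1+1) * (1+1) = 4; answer 4
Stage 3: S2 = 4; r = -44; f(2) = 1*(43) + 3*(-44) = -89; iterating: f(2)=-89, f(3)=40, f(4)=-227, f(5)=-107, f(6)=-788, f(7)=-1109, f(8)=-3473, f(9)=-6800, f(10)=-17219, f(11)=-37619, f(12)=-89276, f(13)=-202133, f(14)=-469961; answer -469961

-469961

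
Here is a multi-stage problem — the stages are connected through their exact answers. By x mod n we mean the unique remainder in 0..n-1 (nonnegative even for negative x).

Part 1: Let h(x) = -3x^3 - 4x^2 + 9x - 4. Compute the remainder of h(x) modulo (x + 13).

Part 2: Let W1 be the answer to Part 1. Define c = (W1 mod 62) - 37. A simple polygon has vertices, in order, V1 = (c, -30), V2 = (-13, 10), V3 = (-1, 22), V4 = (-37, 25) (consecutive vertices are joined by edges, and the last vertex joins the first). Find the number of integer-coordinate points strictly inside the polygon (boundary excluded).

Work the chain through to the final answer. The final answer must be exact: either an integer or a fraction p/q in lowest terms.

Part 1: remainder = value at the root: -3*(-13)^3 - 4*(-13)^2 + 9*(-13)^1 - 4 = (6591) + (-676) + (-117) + (-4) = 5794; answer 5794
Part 2: W1 = 5794; c = -9; cross terms: (-9*10 - -13*-30)=-480, (-13*22 - -1*10)=-276, (-1*25 - -37*22)=789, (-37*-30 - -9*25)=1335; twice the area = |1368| = 1368; area = 684; boundary points = 4 + 12 + 3 + 1 = 20; strictly interior points = area - boundary/2 + 1 = 675; answer 675

675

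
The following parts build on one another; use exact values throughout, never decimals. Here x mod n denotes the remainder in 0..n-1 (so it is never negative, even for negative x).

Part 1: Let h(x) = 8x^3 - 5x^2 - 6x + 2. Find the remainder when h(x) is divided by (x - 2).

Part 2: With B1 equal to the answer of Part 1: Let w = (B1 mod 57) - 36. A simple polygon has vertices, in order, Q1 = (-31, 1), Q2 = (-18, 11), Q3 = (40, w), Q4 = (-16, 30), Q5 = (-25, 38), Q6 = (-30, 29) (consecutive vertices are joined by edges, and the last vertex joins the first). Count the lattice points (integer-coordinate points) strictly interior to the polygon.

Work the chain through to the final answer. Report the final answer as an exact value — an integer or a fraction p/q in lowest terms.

Part 1: remainder = value at the root: 8*(2)^3 - 5*(2)^2 - 6*(2)^1 + 2 = (64) + (-20) + (-12) + (2) = 34; answer 34
Part 2: B1 = 34; w = -2; cross terms: (-31*11 - -18*1)=-323, (-18*-2 - 40*11)=-404, (40*30 - -16*-2)=1168, (-16*38 - -25*30)=142, (-25*29 - -30*38)=415, (-30*1 - -31*29)=869; twice the area = |1867| = 1867; area = 1867/2; boundary points = 1 + 1 + 8 + 1 + 1 + 1 = 13; strictly interior points = area - boundary/2 + 1 = 928; answer 928

928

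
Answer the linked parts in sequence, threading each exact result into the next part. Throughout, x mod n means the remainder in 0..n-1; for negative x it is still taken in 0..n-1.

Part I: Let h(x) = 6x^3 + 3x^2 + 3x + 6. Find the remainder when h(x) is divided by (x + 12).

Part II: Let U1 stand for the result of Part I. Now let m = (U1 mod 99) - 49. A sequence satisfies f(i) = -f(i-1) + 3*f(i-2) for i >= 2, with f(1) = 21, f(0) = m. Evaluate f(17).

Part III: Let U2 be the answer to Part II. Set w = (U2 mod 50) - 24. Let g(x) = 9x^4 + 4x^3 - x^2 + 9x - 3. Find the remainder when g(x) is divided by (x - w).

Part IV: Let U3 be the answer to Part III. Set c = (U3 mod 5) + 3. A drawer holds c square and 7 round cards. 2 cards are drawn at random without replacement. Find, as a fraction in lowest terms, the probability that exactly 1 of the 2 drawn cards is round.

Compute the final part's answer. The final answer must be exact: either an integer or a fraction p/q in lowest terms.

7/13

Part I: remainder = value at the root: 6*(-12)^3 + 3*(-12)^2 + 3*(-12)^1 + 6 = (-10368) + (432) + (-36) + (6) = -9966; answer -9966
Part II: U1 = -9966; m = -16; f(2) = -1*(21) + 3*(-16) = -69; iterating: f(2)=-69, f(3)=132, f(4)=-339, f(5)=735, f(6)=-1752, f(7)=3957, f(8)=-9213, f(9)=21084, f(10)=-48723, f(11)=111975, f(12)=-258144, f(13)=594069, f(14)=-1368501, f(15)=3150708, f(16)=-7256211, f(17)=16708335; answer 16708335
Part III: U2 = 16708335; w = 11; remainder = value at the root: 9*(11)^4 + 4*(11)^3 - 1*(11)^2 + 9*(11)^1 - 3 = (131769) + (5324) + (-121) + (99) + (-3) = 137068; answer 137068
Part IV: U3 = 137068; c = 6; total draws C(13,2) = 78; favorable C(7,1)*C(6,1) = 42; P = 7/13; answer 7/13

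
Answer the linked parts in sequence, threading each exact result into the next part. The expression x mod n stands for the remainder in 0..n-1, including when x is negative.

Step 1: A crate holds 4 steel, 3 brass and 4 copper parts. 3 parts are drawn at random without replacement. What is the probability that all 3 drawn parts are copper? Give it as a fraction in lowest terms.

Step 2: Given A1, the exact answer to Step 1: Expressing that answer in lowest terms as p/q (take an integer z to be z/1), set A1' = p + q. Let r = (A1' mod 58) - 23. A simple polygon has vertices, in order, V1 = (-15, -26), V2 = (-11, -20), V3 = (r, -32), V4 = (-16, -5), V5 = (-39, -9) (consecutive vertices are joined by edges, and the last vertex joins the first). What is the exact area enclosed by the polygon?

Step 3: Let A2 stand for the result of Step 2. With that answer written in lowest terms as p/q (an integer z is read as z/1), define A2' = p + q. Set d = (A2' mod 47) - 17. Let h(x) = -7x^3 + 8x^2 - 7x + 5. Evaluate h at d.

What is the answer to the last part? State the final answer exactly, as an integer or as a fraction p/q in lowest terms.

20879

Step 1: total draws C(11,3) = 165; favorable C(4,3) = 4; P = 4/165; answer 4/165
Step 2: A1 = 4/165; threaded value p + q = 169; r = 30; cross terms: (-15*-20 - -11*-26)=14, (-11*-32 - 30*-20)=952, (30*-5 - -16*-32)=-662, (-16*-9 - -39*-5)=-51, (-39*-26 - -15*-9)=879; twice the area = |1132| = 1132; area = 566; answer 566
Step 3: A2 = 566; threaded value p + q = 567; d = -14; -7*(-14)^3 + 8*(-14)^2 - 7*(-14)^1 + 5 = (19208) + (1568) + (98) + (5) = 20879; answer 20879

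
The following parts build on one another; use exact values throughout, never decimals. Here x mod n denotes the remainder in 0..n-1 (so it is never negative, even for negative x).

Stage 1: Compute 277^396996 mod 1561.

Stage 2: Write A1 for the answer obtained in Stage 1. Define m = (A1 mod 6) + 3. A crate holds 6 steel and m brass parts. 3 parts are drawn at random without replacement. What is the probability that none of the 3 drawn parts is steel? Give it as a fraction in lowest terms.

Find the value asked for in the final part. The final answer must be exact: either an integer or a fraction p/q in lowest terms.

Stage 1: squarings mod 1561: 277^1=277, 277^2=240, 277^4=1404, 277^8=1234, 277^16=781, 277^32=1171, 277^64=683, 277^128=1311, 277^256=60, 277^512=478, 277^1024=578, 277^2048=30, 277^4096=900, 277^8192=1402, 277^16384=305, 277^32768=926, 277^65536=487, 277^131072=1458, 277^262144=1243; 277^396996 = 277^4 * 277^64 * 277^128 * 277^512 * 277^1024 * 277^2048 * 277^131072 * 277^262144 = 1149 (mod 1561); answer 1149
Stage 2: A1 = 1149; m = 6; total draws C(12,3) = 220; favorable C(6,3) = 20; P = 1/11; answer 1/11

1/11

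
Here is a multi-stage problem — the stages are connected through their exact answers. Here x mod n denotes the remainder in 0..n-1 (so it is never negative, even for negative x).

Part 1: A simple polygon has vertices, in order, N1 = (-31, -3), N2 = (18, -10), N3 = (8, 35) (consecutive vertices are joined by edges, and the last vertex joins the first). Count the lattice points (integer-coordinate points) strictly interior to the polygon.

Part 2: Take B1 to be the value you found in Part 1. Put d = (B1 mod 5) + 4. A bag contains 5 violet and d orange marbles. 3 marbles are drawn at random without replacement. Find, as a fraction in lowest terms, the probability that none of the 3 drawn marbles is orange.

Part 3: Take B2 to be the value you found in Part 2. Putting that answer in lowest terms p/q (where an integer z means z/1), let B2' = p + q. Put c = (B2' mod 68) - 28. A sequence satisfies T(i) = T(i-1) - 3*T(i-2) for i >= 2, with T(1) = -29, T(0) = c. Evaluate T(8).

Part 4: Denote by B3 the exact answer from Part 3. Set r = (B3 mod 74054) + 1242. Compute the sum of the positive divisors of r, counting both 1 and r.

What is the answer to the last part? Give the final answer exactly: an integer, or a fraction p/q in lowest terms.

Part 1: cross terms: (-31*-10 - 18*-3)=364, (18*35 - 8*-10)=710, (8*-3 - -31*35)=1061; twice the area = |2135| = 2135; area = 2135/2; boundary points = 7 + 5 + 1 = 13; strictly interior points = area - boundary/2 + 1 = 1062; answer 1062
Part 2: B1 = 1062; d = 6; total draws C(11,3) = 165; favorable C(5,3) = 10; P = 2/33; answer 2/33
Part 3: B2 = 2/33; threaded value p + q = 35; c = 7; T(2) = 1*(-29) - 3*(7) = -50; iterating: T(2)=-50, T(3)=37, T(4)=187, T(5)=76, T(6)=-485, T(7)=-713, T(8)=742; answer 742
Part 4: B3 = 742; r = 1984; 1984 = 2^6 * 31; sigma = (1 + 2 + 4 + 8 + 16 + 32 + 64) * (1 + 31) = 127 * 32 = 4064; answer 4064

4064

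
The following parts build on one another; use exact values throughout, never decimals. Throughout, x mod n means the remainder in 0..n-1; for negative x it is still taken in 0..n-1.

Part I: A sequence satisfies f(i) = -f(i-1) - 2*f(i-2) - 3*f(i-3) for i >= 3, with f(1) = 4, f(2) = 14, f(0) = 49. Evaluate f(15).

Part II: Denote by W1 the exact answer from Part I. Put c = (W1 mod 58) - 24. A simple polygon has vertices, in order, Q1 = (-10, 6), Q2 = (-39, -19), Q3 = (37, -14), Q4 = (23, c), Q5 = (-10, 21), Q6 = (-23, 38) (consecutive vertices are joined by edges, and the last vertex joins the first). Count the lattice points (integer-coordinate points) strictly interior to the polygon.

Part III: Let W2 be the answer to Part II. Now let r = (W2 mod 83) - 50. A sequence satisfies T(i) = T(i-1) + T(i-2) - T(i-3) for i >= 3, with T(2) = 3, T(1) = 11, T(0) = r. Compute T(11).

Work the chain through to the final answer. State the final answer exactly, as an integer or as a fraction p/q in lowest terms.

116

Part I: f(3) = -1*(14) - 2*(4) - 3*(49) = -169; iterating: f(3)=-169, f(4)=129, f(5)=167, f(6)=82, f(7)=-803, f(8)=138, f(9)=1222, f(10)=911, f(11)=-3769, f(12)=-1719, f(13)=6524, f(14)=8221, f(15)=-16112; answer -16112
Part II: W1 = -16112; c = -12; cross terms: (-10*-19 - -39*6)=424, (-39*-14 - 37*-19)=1249, (37*-12 - 23*-14)=-122, (23*21 - -10*-12)=363, (-10*38 - -23*21)=103, (-23*6 - -10*38)=242; twice the area = |2259| = 2259; area = 2259/2; boundary points = 1 + 1 + 2 + 33 + 1 + 1 = 39; strictly interior points = area - boundary/2 + 1 = 1111; answer 1111
Part III: W2 = 1111; r = -18; T(3) = 1*(3) + 1*(11) - 1*(-18) = 32; iterating: T(3)=32, T(4)=24, T(5)=53, T(6)=45, T(7)=74, T(8)=66, T(9)=95, T(10)=87, T(11)=116; answer 116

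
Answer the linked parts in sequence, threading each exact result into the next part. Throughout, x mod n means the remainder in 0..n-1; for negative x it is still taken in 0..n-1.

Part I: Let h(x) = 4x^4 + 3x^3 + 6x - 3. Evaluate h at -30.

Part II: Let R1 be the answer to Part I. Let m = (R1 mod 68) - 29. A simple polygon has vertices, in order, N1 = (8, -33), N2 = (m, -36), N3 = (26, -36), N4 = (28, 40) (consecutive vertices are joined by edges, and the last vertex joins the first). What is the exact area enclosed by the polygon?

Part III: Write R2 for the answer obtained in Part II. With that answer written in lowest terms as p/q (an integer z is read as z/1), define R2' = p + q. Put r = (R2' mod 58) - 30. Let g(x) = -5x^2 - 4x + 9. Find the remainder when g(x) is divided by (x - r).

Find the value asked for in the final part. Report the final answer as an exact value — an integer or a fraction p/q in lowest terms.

Part I: 4*(-30)^4 + 3*(-30)^3 + 6*(-30)^1 - 3 = (3240000) + (-81000) + (-180) + (-3) = 3158817; answer 3158817
Part II: R1 = 3158817; m = -16; cross terms: (8*-36 - -16*-33)=-816, (-16*-36 - 26*-36)=1512, (26*40 - 28*-36)=2048, (28*-33 - 8*40)=-1244; twice the area = |1500| = 1500; area = 750; answer 750
Part III: R2 = 750; threaded value p + q = 751; r = 25; remainder = value at the root: -5*(25)^2 - 4*(25)^1 + 9 = (-3125) + (-100) + (9) = -3216; answer -3216

-3216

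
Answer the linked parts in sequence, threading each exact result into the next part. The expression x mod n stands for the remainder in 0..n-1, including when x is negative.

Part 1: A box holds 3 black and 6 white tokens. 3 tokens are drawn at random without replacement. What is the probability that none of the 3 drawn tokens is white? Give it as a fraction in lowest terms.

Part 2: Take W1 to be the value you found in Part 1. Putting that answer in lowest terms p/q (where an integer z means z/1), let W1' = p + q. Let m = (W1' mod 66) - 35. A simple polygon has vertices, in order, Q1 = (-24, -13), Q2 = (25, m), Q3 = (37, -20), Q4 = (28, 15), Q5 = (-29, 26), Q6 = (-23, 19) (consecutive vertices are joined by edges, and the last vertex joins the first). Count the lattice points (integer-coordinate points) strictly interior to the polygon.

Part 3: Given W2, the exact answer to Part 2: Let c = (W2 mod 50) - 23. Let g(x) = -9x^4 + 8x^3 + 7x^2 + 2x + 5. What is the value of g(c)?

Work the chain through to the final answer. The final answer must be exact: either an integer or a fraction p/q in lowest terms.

Part 1: total draws C(9,3) = 84; favorable C(3,3) = 1; P = 1/84; answer 1/84
Part 2: W1 = 1/84; threaded value p + q = 85; m = -16; cross terms: (-24*-16 - 25*-13)=709, (25*-20 - 37*-16)=92, (37*15 - 28*-20)=1115, (28*26 - -29*15)=1163, (-29*19 - -23*26)=47, (-23*-13 - -24*19)=755; twice the area = |3881| = 3881; area = 3881/2; boundary points = 1 + 4 + 1 + 1 + 1 + 1 = 9; strictly interior points = area - boundary/2 + 1 = 1937; answer 1937
Part 3: W2 = 1937; c = 14; -9*(14)^4 + 8*(14)^3 + 7*(14)^2 + 2*(14)^1 + 5 = (-345744) + (21952) + (1372) + (28) + (5) = -322387; answer -322387

-322387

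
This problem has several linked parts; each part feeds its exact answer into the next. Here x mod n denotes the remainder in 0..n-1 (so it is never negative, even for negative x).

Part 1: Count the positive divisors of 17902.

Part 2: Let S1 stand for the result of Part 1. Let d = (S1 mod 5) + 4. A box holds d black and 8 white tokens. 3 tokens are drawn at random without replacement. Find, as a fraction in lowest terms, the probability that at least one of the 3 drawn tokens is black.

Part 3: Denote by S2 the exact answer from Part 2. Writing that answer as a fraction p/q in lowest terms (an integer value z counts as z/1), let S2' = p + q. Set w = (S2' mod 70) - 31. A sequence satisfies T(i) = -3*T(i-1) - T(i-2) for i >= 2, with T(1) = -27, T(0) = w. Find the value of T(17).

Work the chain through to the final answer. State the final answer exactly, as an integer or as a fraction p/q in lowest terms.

-180117657

Part 1: 17902 = 2 * 8951; number of divisors = (1+1) * (1+1) = 4; answer 4
Part 2: S1 = 4; d = 8; total draws C(16,3) = 560; complement C(8,3) = 56; favorable 560 - 56 = 504; P = 9/10; answer 9/10
Part 3: S2 = 9/10; threaded value p + q = 19; w = -12; T(2) = -3*(-27) - 1*(-12) = 93; iterating: T(2)=93, T(3)=-252, T(4)=663, T(5)=-1737, T(6)=4548, T(7)=-11907, T(8)=31173, T(9)=-81612, T(10)=213663, T(11)=-559377, T(12)=1464468, T(13)=-3834027, T(14)=10037613, T(15)=-26278812, T(16)=68798823, T(17)=-180117657; answer -180117657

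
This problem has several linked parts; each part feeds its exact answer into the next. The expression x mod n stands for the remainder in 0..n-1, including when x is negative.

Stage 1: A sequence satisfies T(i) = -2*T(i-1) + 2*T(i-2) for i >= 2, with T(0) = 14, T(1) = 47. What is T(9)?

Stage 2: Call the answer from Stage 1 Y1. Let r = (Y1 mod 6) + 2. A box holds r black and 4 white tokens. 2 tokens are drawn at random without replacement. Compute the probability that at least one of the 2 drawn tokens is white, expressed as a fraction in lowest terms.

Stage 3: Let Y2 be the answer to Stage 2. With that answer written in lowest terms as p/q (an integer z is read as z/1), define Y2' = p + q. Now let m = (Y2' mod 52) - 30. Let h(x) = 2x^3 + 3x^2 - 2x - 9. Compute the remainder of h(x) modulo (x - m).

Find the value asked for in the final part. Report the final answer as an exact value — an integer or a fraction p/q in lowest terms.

Stage 1: T(2) = -2*(47) + 2*(14) = -66; iterating: T(2)=-66, T(3)=226, T(4)=-584, T(5)=1620, T(6)=-4408, T(7)=12056, T(8)=-32928, T(9)=89968; answer 89968
Stage 2: Y1 = 89968; r = 6; total draws C(10,2) = 45; complement C(6,2) = 15; favorable 45 - 15 = 30; P = 2/3; answer 2/3
Stage 3: Y2 = 2/3; threaded value p + q = 5; m = -25; remainder = value at the root: 2*(-25)^3 + 3*(-25)^2 - 2*(-25)^1 - 9 = (-31250) + (1875) + (50) + (-9) = -29334; answer -29334

-29334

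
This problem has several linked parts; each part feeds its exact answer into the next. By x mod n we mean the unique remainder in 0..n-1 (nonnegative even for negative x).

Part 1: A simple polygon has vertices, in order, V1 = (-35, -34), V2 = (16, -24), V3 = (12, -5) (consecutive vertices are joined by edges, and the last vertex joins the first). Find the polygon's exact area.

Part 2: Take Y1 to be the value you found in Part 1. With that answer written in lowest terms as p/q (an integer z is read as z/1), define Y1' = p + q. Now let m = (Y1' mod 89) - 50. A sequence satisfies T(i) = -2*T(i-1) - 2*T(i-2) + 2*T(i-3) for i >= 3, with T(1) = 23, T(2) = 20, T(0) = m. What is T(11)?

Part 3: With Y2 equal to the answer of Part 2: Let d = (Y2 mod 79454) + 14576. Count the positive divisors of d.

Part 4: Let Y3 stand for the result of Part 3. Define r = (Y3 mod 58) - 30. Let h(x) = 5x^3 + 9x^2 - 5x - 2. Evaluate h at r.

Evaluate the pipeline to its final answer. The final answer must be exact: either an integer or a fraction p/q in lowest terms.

-11888

Part 1: cross terms: (-35*-24 - 16*-34)=1384, (16*-5 - 12*-24)=208, (12*-34 - -35*-5)=-583; twice the area = |1009| = 1009; area = 1009/2; answer 1009/2
Part 2: Y1 = 1009/2; threaded value p + q = 1011; m = -18; T(3) = -2*(20) - 2*(23) + 2*(-18) = -122; iterating: T(3)=-122, T(4)=250, T(5)=-216, T(6)=-312, T(7)=1556, T(8)=-2920, T(9)=2104, T(10)=4744, T(11)=-19536; answer -19536
Part 3: Y2 = -19536; d = 74494; 74494 = 2 * 7 * 17 * 313; number of divisors = (1+1) * (1+1) * (1+1) * (1+1) = 16; answer 16
Part 4: Y3 = 16; r = -14; 5*(-14)^3 + 9*(-14)^2 - 5*(-14)^1 - 2 = (-13720) + (1764) + (70) + (-2) = -11888; answer -11888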